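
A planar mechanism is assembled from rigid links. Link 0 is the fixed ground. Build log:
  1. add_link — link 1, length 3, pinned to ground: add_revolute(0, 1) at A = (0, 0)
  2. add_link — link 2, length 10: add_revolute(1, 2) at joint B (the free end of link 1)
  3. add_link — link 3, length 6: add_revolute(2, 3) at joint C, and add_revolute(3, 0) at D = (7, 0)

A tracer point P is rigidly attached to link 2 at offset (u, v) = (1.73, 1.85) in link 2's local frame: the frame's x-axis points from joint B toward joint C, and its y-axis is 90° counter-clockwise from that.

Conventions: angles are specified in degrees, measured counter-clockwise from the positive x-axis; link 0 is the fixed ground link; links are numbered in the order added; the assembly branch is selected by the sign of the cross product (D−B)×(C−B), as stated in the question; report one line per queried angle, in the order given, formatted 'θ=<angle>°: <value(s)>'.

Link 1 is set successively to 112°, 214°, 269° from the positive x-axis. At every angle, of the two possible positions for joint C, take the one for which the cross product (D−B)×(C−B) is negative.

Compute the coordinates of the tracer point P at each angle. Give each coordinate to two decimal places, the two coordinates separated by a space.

A=(0,0), D=(7.00,0)
θ=112°: B = A + 3.00·(cos112°, sin112°) = (-1.1238, 2.7816)
θ=112°: |BD| = 8.5868
θ=112°: circle(B,10.00) ∩ circle(D,6.00): a=8.0201, h=5.9732
θ=112°:   candidates: C₊=(8.3987,5.8347) cross=51.291; C₋=(4.5289,-5.4675) cross=-51.291
θ=112°:   branch - wants cross < 0 → take C=(4.5289,-5.4675) (cross=-51.291)
θ=112°: ex = (C−B)/|BC| = (0.5653,-0.8249); ey = (0.8249,0.5653)
θ=112°: P = B + 1.73·ex + 1.85·ey = (1.3802,2.4002)
θ=214°: B = A + 3.00·(cos214°, sin214°) = (-2.4871, -1.6776)
θ=214°: |BD| = 9.6343
θ=214°: circle(B,10.00) ∩ circle(D,6.00): a=8.1386, h=5.8106
θ=214°:   candidates: C₊=(4.5154,5.4614) cross=55.981; C₋=(6.5389,-5.9823) cross=-55.981
θ=214°:   branch - wants cross < 0 → take C=(6.5389,-5.9823) (cross=-55.981)
θ=214°: ex = (C−B)/|BC| = (0.9026,-0.4305); ey = (0.4305,0.9026)
θ=214°: P = B + 1.73·ex + 1.85·ey = (-0.1292,-0.7525)
θ=269°: B = A + 3.00·(cos269°, sin269°) = (-0.0524, -2.9995)
θ=269°: |BD| = 7.6637
θ=269°: circle(B,10.00) ∩ circle(D,6.00): a=8.0074, h=5.9902
θ=269°:   candidates: C₊=(4.9717,5.6468) cross=45.907; C₋=(9.6607,-5.3778) cross=-45.907
θ=269°:   branch - wants cross < 0 → take C=(9.6607,-5.3778) (cross=-45.907)
θ=269°: ex = (C−B)/|BC| = (0.9713,-0.2378); ey = (0.2378,0.9713)
θ=269°: P = B + 1.73·ex + 1.85·ey = (2.0680,-1.6141)

θ=112°: 1.38 2.40
θ=214°: -0.13 -0.75
θ=269°: 2.07 -1.61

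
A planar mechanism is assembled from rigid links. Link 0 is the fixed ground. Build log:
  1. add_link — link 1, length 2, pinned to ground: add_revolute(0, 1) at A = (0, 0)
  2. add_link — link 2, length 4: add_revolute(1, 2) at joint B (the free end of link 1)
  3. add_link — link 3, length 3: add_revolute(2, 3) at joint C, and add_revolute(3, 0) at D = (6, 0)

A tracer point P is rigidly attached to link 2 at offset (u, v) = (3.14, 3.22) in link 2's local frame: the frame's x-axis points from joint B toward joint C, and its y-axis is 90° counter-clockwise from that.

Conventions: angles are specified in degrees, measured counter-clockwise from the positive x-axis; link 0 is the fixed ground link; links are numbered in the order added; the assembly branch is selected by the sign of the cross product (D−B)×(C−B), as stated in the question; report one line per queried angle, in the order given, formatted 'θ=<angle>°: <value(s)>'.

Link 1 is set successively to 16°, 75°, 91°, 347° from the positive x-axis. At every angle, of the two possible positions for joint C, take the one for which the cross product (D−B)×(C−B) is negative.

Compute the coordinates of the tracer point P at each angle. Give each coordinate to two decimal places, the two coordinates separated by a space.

A=(0,0), D=(6.00,0)
θ=16°: B = A + 2.00·(cos16°, sin16°) = (1.9225, 0.5513)
θ=16°: |BD| = 4.1146
θ=16°: circle(B,4.00) ∩ circle(D,3.00): a=2.9079, h=2.7466
θ=16°:   candidates: C₊=(5.1722,2.8835) cross=11.301; C₋=(4.4362,-2.5602) cross=-11.301
θ=16°:   branch - wants cross < 0 → take C=(4.4362,-2.5602) (cross=-11.301)
θ=16°: ex = (C−B)/|BC| = (0.6284,-0.7779); ey = (0.7779,0.6284)
θ=16°: P = B + 3.14·ex + 3.22·ey = (6.4005,0.1323)
θ=75°: B = A + 2.00·(cos75°, sin75°) = (0.5176, 1.9319)
θ=75°: |BD| = 5.8128
θ=75°: circle(B,4.00) ∩ circle(D,3.00): a=3.5085, h=1.9210
θ=75°:   candidates: C₊=(4.4652,2.5776) cross=11.167; C₋=(3.1883,-1.0460) cross=-11.167
θ=75°:   branch - wants cross < 0 → take C=(3.1883,-1.0460) (cross=-11.167)
θ=75°: ex = (C−B)/|BC| = (0.6677,-0.7445); ey = (0.7445,0.6677)
θ=75°: P = B + 3.14·ex + 3.22·ey = (5.0113,1.7441)
θ=91°: B = A + 2.00·(cos91°, sin91°) = (-0.0349, 1.9997)
θ=91°: |BD| = 6.3576
θ=91°: circle(B,4.00) ∩ circle(D,3.00): a=3.7293, h=1.4464
θ=91°:   candidates: C₊=(3.9601,2.1997) cross=9.196; C₋=(3.0502,-0.5463) cross=-9.196
θ=91°:   branch - wants cross < 0 → take C=(3.0502,-0.5463) (cross=-9.196)
θ=91°: ex = (C−B)/|BC| = (0.7713,-0.6365); ey = (0.6365,0.7713)
θ=91°: P = B + 3.14·ex + 3.22·ey = (4.4364,2.4845)
θ=347°: B = A + 2.00·(cos347°, sin347°) = (1.9487, -0.4499)
θ=347°: |BD| = 4.0762
θ=347°: circle(B,4.00) ∩ circle(D,3.00): a=2.8967, h=2.7584
θ=347°:   candidates: C₊=(4.5233,2.6114) cross=11.244; C₋=(5.1322,-2.8718) cross=-11.244
θ=347°:   branch - wants cross < 0 → take C=(5.1322,-2.8718) (cross=-11.244)
θ=347°: ex = (C−B)/|BC| = (0.7959,-0.6055); ey = (0.6055,0.7959)
θ=347°: P = B + 3.14·ex + 3.22·ey = (6.3974,0.2117)

θ=16°: 6.40 0.13
θ=75°: 5.01 1.74
θ=91°: 4.44 2.48
θ=347°: 6.40 0.21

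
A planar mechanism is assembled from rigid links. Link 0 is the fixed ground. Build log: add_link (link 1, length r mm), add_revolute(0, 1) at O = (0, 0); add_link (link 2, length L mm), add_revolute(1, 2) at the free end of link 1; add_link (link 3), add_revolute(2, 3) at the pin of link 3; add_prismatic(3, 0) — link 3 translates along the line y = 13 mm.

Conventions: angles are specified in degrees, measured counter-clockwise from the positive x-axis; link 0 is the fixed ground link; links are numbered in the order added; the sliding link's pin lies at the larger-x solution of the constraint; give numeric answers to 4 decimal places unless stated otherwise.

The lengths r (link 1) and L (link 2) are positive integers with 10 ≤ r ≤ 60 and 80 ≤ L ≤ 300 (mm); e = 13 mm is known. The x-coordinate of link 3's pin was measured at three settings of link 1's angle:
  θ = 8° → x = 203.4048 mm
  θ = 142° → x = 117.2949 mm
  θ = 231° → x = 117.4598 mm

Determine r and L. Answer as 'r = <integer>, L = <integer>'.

constraint per measurement: (x − r cos θ)² + (r sin θ − e)² = L²
subtracting the θ₁ and θ₂ equations cancels the r² and L² terms:
r = (x₁² − x₂²) / (2[(x₁cos θ₁ + e sin θ₁) − (x₂cos θ₂ + e sin θ₂)]) = 48.0000 → r = 48
L² = (x₁ − r cos θ₁)² + (r sin θ₁ − e)² = 24335.9979 → L = 156.0000 → L = 156
check at θ₃=231°: x = 117.4598 (printed 117.4598) ✓

r = 48, L = 156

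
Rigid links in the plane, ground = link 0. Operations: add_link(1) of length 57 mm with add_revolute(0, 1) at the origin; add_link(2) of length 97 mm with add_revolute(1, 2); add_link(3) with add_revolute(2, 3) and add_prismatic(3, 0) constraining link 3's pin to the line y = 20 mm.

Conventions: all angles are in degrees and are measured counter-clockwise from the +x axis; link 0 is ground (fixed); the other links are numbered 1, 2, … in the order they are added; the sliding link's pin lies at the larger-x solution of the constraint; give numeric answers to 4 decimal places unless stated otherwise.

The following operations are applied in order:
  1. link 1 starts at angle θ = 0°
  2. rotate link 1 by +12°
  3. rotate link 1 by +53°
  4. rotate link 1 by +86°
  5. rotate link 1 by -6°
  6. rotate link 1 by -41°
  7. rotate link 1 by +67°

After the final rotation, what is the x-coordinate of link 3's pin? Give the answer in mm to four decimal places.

geometry: r = 57 mm, L = 97 mm, e = 20 mm; θ starts at 0°
rotate link 1 by +12°: θ ← 0° +12° = 12°
rotate link 1 by +53°: θ ← 12° +53° = 65°
rotate link 1 by +86°: θ ← 65° +86° = 151°
rotate link 1 by -6°: θ ← 151° -6° = 145°
rotate link 1 by -41°: θ ← 145° -41° = 104°
rotate link 1 by +67°: θ ← 104° +67° = 171°
crank pin P = (r cos θ, r sin θ) = (-56.298235, 8.916765)
h = r sin θ − e = 8.916765 − 20 = -11.083235
x = r cos θ + √(L² − h²) = -56.298235 + 96.364734 = 40.066498

40.0665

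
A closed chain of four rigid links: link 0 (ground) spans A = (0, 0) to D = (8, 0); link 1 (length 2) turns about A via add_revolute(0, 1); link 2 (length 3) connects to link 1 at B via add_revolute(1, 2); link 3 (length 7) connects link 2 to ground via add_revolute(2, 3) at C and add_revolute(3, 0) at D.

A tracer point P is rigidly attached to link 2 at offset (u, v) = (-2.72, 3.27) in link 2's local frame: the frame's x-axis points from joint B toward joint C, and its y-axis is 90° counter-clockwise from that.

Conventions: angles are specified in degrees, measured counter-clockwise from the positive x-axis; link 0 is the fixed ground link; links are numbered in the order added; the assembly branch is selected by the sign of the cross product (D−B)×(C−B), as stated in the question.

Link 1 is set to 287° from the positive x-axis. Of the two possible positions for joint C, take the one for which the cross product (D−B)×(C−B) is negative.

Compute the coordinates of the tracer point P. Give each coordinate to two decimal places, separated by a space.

A=(0,0), D=(8.00,0)
B = A + 2.00·(cos287°, sin287°) = (0.5847, -1.9126)
|BD| = 7.6579
circle(B,3.00) ∩ circle(D,7.00): a=1.2173, h=2.7419
  candidates: C₊=(1.0787,1.0465) cross=20.998; C₋=(2.4483,-4.2636) cross=-20.998
  branch - wants cross < 0 → take C=(2.4483,-4.2636) (cross=-20.998)
ex = (C−B)/|BC| = (0.6212,-0.7837); ey = (0.7837,0.6212)
P = B + -2.72·ex + 3.27·ey = (1.4577,2.2502)

1.46 2.25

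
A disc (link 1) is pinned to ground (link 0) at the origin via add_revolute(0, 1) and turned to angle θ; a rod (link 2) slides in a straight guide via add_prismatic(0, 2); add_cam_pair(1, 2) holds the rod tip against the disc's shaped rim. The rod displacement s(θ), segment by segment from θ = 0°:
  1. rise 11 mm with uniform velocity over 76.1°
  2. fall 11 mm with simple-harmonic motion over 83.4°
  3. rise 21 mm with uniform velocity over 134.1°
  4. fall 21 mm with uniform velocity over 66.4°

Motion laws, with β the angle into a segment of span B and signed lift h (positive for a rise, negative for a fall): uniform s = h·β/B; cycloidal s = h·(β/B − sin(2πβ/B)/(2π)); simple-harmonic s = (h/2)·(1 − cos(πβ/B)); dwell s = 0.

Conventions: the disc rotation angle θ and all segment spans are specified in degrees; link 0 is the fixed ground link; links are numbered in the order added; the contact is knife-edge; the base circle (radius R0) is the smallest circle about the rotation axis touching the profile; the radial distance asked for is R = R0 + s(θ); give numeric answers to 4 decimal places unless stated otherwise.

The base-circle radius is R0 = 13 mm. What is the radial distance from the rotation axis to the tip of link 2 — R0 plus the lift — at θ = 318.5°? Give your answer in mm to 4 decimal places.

segment 1 (0° to 76.1°, uniform, h = 11) is passed completely: s = 0.0000 + (11) = 11.0000
segment 2 (76.1° to 159.5°, simple-harmonic, h = -11) is passed completely: s = 11.0000 + (-11) = 0.0000
segment 3 (159.5° to 293.6°, uniform, h = 21) is passed completely: s = 0.0000 + (21) = 21.0000
θ = 318.5° falls in segment 4 (293.6° to 360°, uniform, h = -21): β = 318.5 − 293.6 = 24.9°, B = 66.4°; Δs = -21·24.9/66.4 = -7.8750; s = 21.0000 − 7.8750 = 13.1250
R = R0 + s = 13 + 13.1250 = 26.1250

26.1250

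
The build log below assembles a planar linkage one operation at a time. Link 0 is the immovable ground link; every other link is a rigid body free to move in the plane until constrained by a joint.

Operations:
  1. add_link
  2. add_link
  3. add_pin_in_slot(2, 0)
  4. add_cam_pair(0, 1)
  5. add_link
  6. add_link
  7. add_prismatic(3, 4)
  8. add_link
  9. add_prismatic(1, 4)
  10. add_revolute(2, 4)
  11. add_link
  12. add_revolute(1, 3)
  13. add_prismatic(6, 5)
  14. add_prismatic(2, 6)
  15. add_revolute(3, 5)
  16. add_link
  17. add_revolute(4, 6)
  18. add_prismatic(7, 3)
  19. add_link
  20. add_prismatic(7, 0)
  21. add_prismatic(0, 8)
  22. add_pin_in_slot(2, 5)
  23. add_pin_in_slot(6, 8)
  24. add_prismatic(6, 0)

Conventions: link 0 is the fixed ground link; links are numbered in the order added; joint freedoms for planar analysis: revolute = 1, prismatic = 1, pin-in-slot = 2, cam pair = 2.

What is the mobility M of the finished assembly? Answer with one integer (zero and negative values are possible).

link 0 = ground. State L|J1|J2 = 1|0|0
+link1  2|0|0
+link2  3|0|0
PS(2,0) f=2→J2  3|0|1
C(0,1) f=2→J2  3|0|2
+link3  4|0|2
+link4  5|0|2
P(3,4) f=1→J1  5|1|2
+link5  6|1|2
P(1,4) f=1→J1  6|2|2
R(2,4) f=1→J1  6|3|2
+link6  7|3|2
R(1,3) f=1→J1  7|4|2
P(6,5) f=1→J1  7|5|2
P(2,6) f=1→J1  7|6|2
R(3,5) f=1→J1  7|7|2
+link7  8|7|2
R(4,6) f=1→J1  8|8|2
P(7,3) f=1→J1  8|9|2
+link8  9|9|2
P(7,0) f=1→J1  9|10|2
P(0,8) f=1→J1  9|11|2
PS(2,5) f=2→J2  9|11|3
PS(6,8) f=2→J2  9|11|4
P(6,0) f=1→J1  9|12|4
M = 3(9−1)−2·12−4 = 24−24−4 = -4

M = -4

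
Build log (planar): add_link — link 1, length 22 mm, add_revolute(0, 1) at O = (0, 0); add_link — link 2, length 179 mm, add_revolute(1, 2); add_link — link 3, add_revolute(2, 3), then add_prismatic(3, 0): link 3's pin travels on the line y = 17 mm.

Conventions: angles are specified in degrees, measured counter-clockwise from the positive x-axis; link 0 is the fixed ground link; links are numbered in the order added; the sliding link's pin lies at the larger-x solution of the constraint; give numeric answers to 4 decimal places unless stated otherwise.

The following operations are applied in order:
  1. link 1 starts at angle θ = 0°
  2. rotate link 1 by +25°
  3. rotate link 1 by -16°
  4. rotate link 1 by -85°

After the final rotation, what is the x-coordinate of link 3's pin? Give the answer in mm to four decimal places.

geometry: r = 22 mm, L = 179 mm, e = 17 mm; θ starts at 0°
rotate link 1 by +25°: θ ← 0° +25° = 25°
rotate link 1 by -16°: θ ← 25° -16° = 9°
rotate link 1 by -85°: θ ← 9° -85° = -76°
crank pin P = (r cos θ, r sin θ) = (5.322282, -21.346506)
h = r sin θ − e = -21.346506 − 17 = -38.346506
x = r cos θ + √(L² − h²) = 5.322282 + 174.844346 = 180.166628

180.1666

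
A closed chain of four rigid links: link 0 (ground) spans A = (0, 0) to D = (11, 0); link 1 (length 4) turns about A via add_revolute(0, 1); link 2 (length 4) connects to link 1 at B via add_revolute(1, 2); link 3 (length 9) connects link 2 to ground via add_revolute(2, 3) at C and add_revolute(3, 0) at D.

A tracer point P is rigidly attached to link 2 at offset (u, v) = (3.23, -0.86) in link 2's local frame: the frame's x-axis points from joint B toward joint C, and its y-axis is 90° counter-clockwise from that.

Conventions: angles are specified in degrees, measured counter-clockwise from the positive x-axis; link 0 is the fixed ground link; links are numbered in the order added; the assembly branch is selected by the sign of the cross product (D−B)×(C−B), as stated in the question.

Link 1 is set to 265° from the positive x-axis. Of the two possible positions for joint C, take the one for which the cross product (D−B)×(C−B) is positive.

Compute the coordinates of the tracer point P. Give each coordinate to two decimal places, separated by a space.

A=(0,0), D=(11.00,0)
B = A + 4.00·(cos265°, sin265°) = (-0.3486, -3.9848)
|BD| = 12.0279
circle(B,4.00) ∩ circle(D,9.00): a=3.3119, h=2.2431
  candidates: C₊=(2.0331,-0.7712) cross=26.980; C₋=(3.5194,-5.0040) cross=-26.980
  branch + wants cross > 0 → take C=(2.0331,-0.7712) (cross=26.980)
ex = (C−B)/|BC| = (0.5954,0.8034); ey = (-0.8034,0.5954)
P = B + 3.23·ex + -0.86·ey = (2.2655,-1.9018)

2.27 -1.90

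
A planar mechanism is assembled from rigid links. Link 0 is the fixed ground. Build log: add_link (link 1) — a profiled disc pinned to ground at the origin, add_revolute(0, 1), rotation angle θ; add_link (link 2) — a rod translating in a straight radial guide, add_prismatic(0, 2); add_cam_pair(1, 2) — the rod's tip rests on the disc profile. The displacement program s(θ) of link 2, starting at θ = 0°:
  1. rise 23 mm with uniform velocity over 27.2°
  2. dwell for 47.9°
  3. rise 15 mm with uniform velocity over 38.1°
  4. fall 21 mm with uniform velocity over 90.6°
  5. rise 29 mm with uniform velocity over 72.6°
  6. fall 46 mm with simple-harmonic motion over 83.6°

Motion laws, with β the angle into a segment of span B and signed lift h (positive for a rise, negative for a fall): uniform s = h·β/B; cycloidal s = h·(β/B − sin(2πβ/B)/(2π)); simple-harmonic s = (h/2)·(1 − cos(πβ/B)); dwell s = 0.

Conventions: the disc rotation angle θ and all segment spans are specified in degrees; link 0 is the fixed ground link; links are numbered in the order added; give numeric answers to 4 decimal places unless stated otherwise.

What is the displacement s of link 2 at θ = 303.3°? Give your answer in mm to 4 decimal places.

seg 1 [0°–27.2°] uniform, h=23: full span → s += 23 → s = 23.0000
seg 2 [27.2°–75.1°] dwell: s stays 23.0000
seg 3 [75.1°–113.2°] uniform, h=15: full span → s += 15 → s = 38.0000
seg 4 [113.2°–203.8°] uniform, h=-21: full span → s += -21 → s = 17.0000
seg 5 [203.8°–276.4°] uniform, h=29: full span → s += 29 → s = 46.0000
seg 6 [276.4°–360°] simple-harmonic, h=-46: θ=303.3° here. β=26.9, B=83.6. -46/2·(1 − cos(π·0.3218)) = -10.7842 → s = 35.2158

35.2158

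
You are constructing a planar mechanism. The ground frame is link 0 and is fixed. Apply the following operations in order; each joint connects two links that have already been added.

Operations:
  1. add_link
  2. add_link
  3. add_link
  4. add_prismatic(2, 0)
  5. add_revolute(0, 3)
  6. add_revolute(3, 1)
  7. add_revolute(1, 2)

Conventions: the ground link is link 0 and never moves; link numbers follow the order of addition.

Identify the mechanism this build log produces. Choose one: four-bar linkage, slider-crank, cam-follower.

links: 4 (incl. ground); joints: 3 revolute, 1 prismatic, 0 higher (cam) pair, forming one closed loop
4 links, 3 revolutes + 1 prismatic in one loop → slider-crank

slider-crank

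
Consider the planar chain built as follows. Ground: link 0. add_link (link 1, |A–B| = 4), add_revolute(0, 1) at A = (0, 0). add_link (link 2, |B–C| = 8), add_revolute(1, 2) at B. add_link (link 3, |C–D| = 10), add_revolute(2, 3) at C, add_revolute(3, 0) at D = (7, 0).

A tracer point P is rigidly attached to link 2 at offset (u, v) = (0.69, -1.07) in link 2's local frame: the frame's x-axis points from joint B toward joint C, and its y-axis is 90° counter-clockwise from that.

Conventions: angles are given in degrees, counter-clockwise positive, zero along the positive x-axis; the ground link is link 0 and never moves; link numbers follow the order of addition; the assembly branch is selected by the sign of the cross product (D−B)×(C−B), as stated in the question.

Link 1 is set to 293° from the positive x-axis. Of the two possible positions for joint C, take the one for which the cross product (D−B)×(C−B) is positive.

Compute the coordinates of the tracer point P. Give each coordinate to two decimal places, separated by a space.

A=(0,0), D=(7.00,0)
B = A + 4.00·(cos293°, sin293°) = (1.5629, -3.6820)
|BD| = 6.5665
circle(B,8.00) ∩ circle(D,10.00): a=0.5421, h=7.9816
  candidates: C₊=(-2.4637,3.2307) cross=52.411; C₋=(6.4873,-9.9868) cross=-52.411
  branch + wants cross > 0 → take C=(-2.4637,3.2307) (cross=52.411)
ex = (C−B)/|BC| = (-0.5033,0.8641); ey = (-0.8641,-0.5033)
P = B + 0.69·ex + -1.07·ey = (2.1402,-2.5472)

2.14 -2.55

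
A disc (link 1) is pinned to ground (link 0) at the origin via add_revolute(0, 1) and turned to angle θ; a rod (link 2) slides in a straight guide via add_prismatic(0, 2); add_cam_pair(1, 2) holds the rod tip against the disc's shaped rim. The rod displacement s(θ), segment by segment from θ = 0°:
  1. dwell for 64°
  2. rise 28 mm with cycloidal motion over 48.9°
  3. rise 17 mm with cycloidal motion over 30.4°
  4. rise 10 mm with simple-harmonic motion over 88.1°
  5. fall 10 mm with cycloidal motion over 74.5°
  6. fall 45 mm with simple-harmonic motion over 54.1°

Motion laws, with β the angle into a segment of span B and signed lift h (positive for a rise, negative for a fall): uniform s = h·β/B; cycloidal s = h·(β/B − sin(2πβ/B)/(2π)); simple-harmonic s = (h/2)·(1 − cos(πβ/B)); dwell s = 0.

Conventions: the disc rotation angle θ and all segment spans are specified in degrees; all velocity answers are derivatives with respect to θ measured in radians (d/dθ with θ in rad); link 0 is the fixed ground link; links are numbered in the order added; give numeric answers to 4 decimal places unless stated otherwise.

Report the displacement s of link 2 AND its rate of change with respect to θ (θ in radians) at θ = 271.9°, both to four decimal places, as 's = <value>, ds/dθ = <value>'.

segment 1 (0° to 64°, dwell): s unchanged at 0.0000
segment 2 (64° to 112.9°, cycloidal, h = 28) is passed completely: s = 0.0000 + (28) = 28.0000
segment 3 (112.9° to 143.3°, cycloidal, h = 17) is passed completely: s = 28.0000 + (17) = 45.0000
segment 4 (143.3° to 231.4°, simple-harmonic, h = 10) is passed completely: s = 45.0000 + (10) = 55.0000
θ = 271.9° falls in segment 5 (231.4° to 305.9°, cycloidal, h = -10): β = 271.9 − 231.4 = 40.5°, B = 74.5°; Δs = -10·(0.5436 − sin(2π·0.5436)/(2π)) = -5.8670; s = 55.0000 − 5.8670 = 49.1330
velocity in seg [231.4°–305.9°] (cycloidal), θ in radians: β = 40.5° = 0.7069 rad, B = 74.5° = 1.3003 rad; ds/dθ = (h/B)(1 − cos(2πβ/B)) = ((-10)/1.3003)(1 − cos(2π·0.5436)) = -15.094320 mm/rad

s = 49.1330, ds/dθ = -15.0943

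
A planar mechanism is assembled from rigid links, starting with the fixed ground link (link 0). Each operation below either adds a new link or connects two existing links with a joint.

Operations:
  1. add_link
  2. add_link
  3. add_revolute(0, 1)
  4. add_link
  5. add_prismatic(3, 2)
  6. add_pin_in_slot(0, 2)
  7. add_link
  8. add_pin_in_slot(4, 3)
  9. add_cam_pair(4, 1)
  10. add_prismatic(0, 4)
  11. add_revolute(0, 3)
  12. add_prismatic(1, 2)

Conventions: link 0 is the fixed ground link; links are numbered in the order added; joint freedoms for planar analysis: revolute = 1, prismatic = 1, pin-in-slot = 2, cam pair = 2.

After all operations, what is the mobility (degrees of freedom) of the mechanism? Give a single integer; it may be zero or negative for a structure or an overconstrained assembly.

L=1 J1=0 J2=0
add link → L=2 J1=0 J2=0
add link → L=3 J1=0 J2=0
R@0,1 dof=1 J1 → L=3 J1=1 J2=0
add link → L=4 J1=1 J2=0
P@3,2 dof=1 J1 → L=4 J1=2 J2=0
PS@0,2 dof=2 J2 → L=4 J1=2 J2=1
add link → L=5 J1=2 J2=1
PS@4,3 dof=2 J2 → L=5 J1=2 J2=2
C@4,1 dof=2 J2 → L=5 J1=2 J2=3
P@0,4 dof=1 J1 → L=5 J1=3 J2=3
R@0,3 dof=1 J1 → L=5 J1=4 J2=3
P@1,2 dof=1 J1 → L=5 J1=5 J2=3
M=3(L−1)−2J1−J2=3·4−2·5−3=-1

M = -1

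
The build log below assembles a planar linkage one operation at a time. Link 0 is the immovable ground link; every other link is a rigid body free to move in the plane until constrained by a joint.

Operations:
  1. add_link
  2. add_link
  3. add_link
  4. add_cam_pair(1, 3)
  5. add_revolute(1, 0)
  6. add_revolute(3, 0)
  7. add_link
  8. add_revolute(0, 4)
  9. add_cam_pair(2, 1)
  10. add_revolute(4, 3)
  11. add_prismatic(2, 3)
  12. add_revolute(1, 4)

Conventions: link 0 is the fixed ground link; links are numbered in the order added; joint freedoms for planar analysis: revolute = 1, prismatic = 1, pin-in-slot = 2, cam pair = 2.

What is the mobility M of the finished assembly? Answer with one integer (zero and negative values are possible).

ground; <1,0,0>
#1 <2,0,0>
#2 <3,0,0>
#3 <4,0,0>
C:1↔3 J2 <4,0,1>
R:1↔0 J1 <4,1,1>
R:3↔0 J1 <4,2,1>
#4 <5,2,1>
R:0↔4 J1 <5,3,1>
C:2↔1 J2 <5,3,2>
R:4↔3 J1 <5,4,2>
P:2↔3 J1 <5,5,2>
R:1↔4 J1 <5,6,2>
3×4 − 2×6 − 1×2 = -2

M = -2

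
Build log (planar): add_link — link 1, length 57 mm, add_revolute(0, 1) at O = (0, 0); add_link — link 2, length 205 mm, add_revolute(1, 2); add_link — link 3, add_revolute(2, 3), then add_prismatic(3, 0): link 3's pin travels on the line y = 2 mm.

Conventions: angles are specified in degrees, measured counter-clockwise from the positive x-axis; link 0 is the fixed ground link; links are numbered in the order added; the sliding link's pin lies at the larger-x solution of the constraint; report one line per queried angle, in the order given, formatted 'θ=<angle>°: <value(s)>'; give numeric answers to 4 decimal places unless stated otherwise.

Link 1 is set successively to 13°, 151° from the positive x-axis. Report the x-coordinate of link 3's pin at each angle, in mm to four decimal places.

geometry: r = 57 mm, L = 205 mm, e = 2 mm
θ=13°: crank pin P = (r cos θ, r sin θ) = (55.539094, 12.822210)
θ=13°: h = r sin θ − e = 12.822210 − 2 = 10.822210
θ=13°: x = r cos θ + √(L² − h²) = 55.539094 + 204.714142 = 260.253235
θ=151°: crank pin P = (r cos θ, r sin θ) = (-49.853323, 27.634148)
θ=151°: h = r sin θ − e = 27.634148 − 2 = 25.634148
θ=151°: x = r cos θ + √(L² − h²) = -49.853323 + 203.390979 = 153.537656

θ=13°: 260.2532
θ=151°: 153.5377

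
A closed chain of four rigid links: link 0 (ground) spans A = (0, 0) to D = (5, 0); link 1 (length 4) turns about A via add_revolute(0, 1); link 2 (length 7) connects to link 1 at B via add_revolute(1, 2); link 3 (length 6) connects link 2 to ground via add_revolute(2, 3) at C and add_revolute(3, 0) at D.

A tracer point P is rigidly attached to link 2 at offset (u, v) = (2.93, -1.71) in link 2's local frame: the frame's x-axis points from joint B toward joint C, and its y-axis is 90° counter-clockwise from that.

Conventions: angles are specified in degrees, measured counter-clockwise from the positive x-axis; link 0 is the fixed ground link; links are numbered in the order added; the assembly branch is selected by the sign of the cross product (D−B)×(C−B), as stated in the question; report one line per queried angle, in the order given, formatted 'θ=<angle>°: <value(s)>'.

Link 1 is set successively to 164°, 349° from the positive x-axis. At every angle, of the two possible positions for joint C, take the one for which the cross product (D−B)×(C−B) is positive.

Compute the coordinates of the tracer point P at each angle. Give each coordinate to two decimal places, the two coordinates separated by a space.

A=(0,0), D=(5.00,0)
θ=164°: B = A + 4.00·(cos164°, sin164°) = (-3.8450, 1.1025)
θ=164°: |BD| = 8.9135
θ=164°: circle(B,7.00) ∩ circle(D,6.00): a=5.1860, h=4.7017
θ=164°:   candidates: C₊=(1.8827,5.1266) cross=41.908; C₋=(0.7195,-4.2045) cross=-41.908
θ=164°:   branch + wants cross > 0 → take C=(1.8827,5.1266) (cross=41.908)
θ=164°: ex = (C−B)/|BC| = (0.8182,0.5749); ey = (-0.5749,0.8182)
θ=164°: P = B + 2.93·ex + -1.71·ey = (-0.4646,1.3877)
θ=349°: B = A + 4.00·(cos349°, sin349°) = (3.9265, -0.7632)
θ=349°: |BD| = 1.3172
θ=349°: circle(B,7.00) ∩ circle(D,6.00): a=5.5934, h=4.2087
θ=349°:   candidates: C₊=(6.0464,5.9080) cross=5.544; C₋=(10.9240,-0.9522) cross=-5.544
θ=349°:   branch + wants cross > 0 → take C=(6.0464,5.9080) (cross=5.544)
θ=349°: ex = (C−B)/|BC| = (0.3028,0.9530); ey = (-0.9530,0.3028)
θ=349°: P = B + 2.93·ex + -1.71·ey = (6.4435,1.5113)

θ=164°: -0.46 1.39
θ=349°: 6.44 1.51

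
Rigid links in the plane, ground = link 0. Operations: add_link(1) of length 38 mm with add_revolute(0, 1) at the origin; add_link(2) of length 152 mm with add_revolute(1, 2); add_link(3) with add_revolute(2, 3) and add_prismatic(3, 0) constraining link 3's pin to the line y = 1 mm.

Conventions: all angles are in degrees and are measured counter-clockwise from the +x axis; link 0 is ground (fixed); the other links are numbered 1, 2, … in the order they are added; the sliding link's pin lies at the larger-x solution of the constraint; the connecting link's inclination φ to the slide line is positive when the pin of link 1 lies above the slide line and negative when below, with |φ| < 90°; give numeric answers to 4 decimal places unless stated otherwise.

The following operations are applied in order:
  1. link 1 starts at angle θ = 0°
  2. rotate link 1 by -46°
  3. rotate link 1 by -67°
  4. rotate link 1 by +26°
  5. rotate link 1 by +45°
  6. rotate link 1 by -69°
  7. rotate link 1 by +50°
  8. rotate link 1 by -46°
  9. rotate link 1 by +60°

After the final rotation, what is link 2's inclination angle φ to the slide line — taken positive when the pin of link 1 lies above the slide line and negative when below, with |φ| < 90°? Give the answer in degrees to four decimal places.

geometry: r = 38 mm, L = 152 mm, e = 1 mm; θ starts at 0°
rotate link 1 by -46°: θ ← 0° -46° = -46°
rotate link 1 by -67°: θ ← -46° -67° = -113°
rotate link 1 by +26°: θ ← -113° +26° = -87°
rotate link 1 by +45°: θ ← -87° +45° = -42°
rotate link 1 by -69°: θ ← -42° -69° = -111°
rotate link 1 by +50°: θ ← -111° +50° = -61°
rotate link 1 by -46°: θ ← -61° -46° = -107°
rotate link 1 by +60°: θ ← -107° +60° = -47°
h = r sin θ − e = -27.791441 − 1 = -28.791441
sin φ = h / L = -28.791441 / 152 = -0.18941737
φ = arcsin(-0.18941737) = -10.918785°

-10.9188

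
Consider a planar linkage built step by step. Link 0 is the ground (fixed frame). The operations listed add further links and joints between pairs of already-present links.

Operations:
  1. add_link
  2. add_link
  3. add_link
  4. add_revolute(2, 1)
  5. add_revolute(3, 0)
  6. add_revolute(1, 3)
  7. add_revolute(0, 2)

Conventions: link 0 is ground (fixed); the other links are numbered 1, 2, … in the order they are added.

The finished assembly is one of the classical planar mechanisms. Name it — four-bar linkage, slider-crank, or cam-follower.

links: 4 (incl. ground); joints: 4 revolute, 0 prismatic, 0 higher (cam) pair, forming one closed loop
4 links in a single 4R loop → four-bar linkage

four-bar linkage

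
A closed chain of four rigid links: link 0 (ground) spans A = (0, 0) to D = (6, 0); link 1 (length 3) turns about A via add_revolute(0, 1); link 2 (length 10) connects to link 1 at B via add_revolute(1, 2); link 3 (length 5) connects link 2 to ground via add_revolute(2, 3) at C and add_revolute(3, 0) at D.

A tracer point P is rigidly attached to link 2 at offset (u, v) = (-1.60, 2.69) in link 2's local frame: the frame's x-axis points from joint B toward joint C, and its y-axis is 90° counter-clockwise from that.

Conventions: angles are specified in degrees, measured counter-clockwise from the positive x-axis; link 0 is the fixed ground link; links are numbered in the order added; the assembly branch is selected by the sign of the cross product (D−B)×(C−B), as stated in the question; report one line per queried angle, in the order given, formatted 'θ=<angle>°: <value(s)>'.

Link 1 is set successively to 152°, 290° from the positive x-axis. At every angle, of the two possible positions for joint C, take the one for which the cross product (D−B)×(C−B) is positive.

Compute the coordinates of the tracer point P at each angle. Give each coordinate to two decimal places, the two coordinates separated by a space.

A=(0,0), D=(6.00,0)
θ=152°: B = A + 3.00·(cos152°, sin152°) = (-2.6488, 1.4084)
θ=152°: |BD| = 8.7628
θ=152°: circle(B,10.00) ∩ circle(D,5.00): a=8.6609, h=4.9990
θ=152°:   candidates: C₊=(6.7029,4.9503) cross=43.805; C₋=(5.0959,-4.9176) cross=-43.805
θ=152°:   branch + wants cross > 0 → take C=(6.7029,4.9503) (cross=43.805)
θ=152°: ex = (C−B)/|BC| = (0.9352,0.3542); ey = (-0.3542,0.9352)
θ=152°: P = B + -1.60·ex + 2.69·ey = (-5.0979,3.3573)
θ=290°: B = A + 3.00·(cos290°, sin290°) = (1.0261, -2.8191)
θ=290°: |BD| = 5.7173
θ=290°: circle(B,10.00) ∩ circle(D,5.00): a=9.4177, h=3.3626
θ=290°:   candidates: C₊=(7.5613,4.7500) cross=19.225; C₋=(10.8773,-1.1008) cross=-19.225
θ=290°:   branch + wants cross > 0 → take C=(7.5613,4.7500) (cross=19.225)
θ=290°: ex = (C−B)/|BC| = (0.6535,0.7569); ey = (-0.7569,0.6535)
θ=290°: P = B + -1.60·ex + 2.69·ey = (-2.0557,-2.2721)

θ=152°: -5.10 3.36
θ=290°: -2.06 -2.27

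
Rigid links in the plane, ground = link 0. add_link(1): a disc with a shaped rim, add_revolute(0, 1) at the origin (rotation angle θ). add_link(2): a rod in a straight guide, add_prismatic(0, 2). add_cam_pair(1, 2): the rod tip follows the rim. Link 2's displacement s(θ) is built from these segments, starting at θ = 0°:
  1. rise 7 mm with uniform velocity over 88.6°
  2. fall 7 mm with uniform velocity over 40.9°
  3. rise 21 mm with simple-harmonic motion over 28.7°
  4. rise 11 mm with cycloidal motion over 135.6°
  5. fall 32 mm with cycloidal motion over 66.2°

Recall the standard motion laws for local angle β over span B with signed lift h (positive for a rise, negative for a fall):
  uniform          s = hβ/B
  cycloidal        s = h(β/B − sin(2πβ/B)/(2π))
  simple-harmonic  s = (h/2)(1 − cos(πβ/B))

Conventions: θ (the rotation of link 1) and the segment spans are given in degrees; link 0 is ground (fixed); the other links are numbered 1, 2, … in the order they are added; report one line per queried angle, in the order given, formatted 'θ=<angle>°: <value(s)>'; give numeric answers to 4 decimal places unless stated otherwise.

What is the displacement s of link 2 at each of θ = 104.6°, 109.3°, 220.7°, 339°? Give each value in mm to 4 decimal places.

segment 1 (0° to 88.6°, uniform, h = 7) is passed completely: s = 0.0000 + (7) = 7.0000
θ = 104.6° falls in segment 2 (88.6° to 129.5°, uniform, h = -7): β = 104.6 − 88.6 = 16°, B = 40.9°; Δs = -7·16/40.9 = -2.7384; s = 7.0000 − 2.7384 = 4.2616
θ = 109.3° falls in segment 2 (88.6° to 129.5°, uniform, h = -7): β = 109.3 − 88.6 = 20.7°, B = 40.9°; Δs = -7·20.7/40.9 = -3.5428; s = 7.0000 − 3.5428 = 3.4572
segment 2 (88.6° to 129.5°, uniform, h = -7) is passed completely: s = 7.0000 + (-7) = 0.0000
segment 3 (129.5° to 158.2°, simple-harmonic, h = 21) is passed completely: s = 0.0000 + (21) = 21.0000
θ = 220.7° falls in segment 4 (158.2° to 293.8°, cycloidal, h = 11): β = 220.7 − 158.2 = 62.5°, B = 135.6°; Δs = 11·(0.4609 − sin(2π·0.4609)/(2π)) = 4.6444; s = 21.0000 + 4.6444 = 25.6444
segment 4 (158.2° to 293.8°, cycloidal, h = 11) is passed completely: s = 21.0000 + (11) = 32.0000
θ = 339° falls in segment 5 (293.8° to 360°, cycloidal, h = -32): β = 339 − 293.8 = 45.2°, B = 66.2°; Δs = -32·(0.6828 − sin(2π·0.6828)/(2π)) = -26.4944; s = 32.0000 − 26.4944 = 5.5056

θ=104.6°: 4.2616
θ=109.3°: 3.4572
θ=220.7°: 25.6444
θ=339°: 5.5056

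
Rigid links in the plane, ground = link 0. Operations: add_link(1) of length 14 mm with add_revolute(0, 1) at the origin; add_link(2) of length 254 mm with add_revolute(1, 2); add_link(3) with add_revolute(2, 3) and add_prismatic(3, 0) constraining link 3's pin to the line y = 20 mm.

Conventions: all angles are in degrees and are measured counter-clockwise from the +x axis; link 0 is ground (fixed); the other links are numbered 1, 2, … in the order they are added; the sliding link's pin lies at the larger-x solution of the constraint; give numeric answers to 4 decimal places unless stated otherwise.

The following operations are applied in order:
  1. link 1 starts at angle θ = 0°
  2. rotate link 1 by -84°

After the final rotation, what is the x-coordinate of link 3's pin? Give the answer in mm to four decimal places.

geometry: r = 14 mm, L = 254 mm, e = 20 mm; θ starts at 0°
rotate link 1 by -84°: θ ← 0° -84° = -84°
crank pin P = (r cos θ, r sin θ) = (1.463398, -13.923307)
h = r sin θ − e = -13.923307 − 20 = -33.923307
x = r cos θ + √(L² − h²) = 1.463398 + 251.724471 = 253.187869

253.1879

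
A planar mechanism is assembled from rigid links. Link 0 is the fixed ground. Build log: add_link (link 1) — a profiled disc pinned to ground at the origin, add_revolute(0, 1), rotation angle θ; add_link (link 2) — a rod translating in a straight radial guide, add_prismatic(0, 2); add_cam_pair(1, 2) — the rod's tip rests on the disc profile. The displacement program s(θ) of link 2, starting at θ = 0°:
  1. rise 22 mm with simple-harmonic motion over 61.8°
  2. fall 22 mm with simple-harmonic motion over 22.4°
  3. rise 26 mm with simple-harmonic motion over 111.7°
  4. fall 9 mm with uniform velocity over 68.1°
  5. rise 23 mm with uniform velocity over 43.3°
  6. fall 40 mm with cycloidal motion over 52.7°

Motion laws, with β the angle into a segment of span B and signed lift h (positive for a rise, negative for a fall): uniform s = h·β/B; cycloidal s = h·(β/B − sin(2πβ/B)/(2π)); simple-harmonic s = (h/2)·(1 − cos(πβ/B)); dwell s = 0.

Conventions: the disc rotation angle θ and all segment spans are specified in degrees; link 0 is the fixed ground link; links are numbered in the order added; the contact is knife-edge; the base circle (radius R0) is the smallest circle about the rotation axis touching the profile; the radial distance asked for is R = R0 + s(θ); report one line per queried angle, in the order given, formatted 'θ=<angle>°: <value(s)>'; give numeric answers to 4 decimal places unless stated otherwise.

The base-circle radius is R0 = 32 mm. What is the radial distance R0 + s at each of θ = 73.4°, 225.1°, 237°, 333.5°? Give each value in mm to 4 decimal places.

seg 1 [0°–61.8°] simple-harmonic, h=22: full span → s += 22 → s = 22.0000
seg 2 [61.8°–84.2°] simple-harmonic, h=-22: θ=73.4° here. β=11.6, B=22.4. -22/2·(1 − cos(π·0.5179)) = -11.6168 → s = 10.3832
seg 2 [61.8°–84.2°] simple-harmonic, h=-22: full span → s += -22 → s = 0.0000
seg 3 [84.2°–195.9°] simple-harmonic, h=26: full span → s += 26 → s = 26.0000
seg 4 [195.9°–264°] uniform, h=-9: θ=225.1° here. β=29.2, B=68.1. -9·29.2/68.1 = -3.8590 → s = 22.1410
seg 4 [195.9°–264°] uniform, h=-9: θ=237° here. β=41.1, B=68.1. -9·41.1/68.1 = -5.4317 → s = 20.5683
seg 4 [195.9°–264°] uniform, h=-9: full span → s += -9 → s = 17.0000
seg 5 [264°–307.3°] uniform, h=23: full span → s += 23 → s = 40.0000
seg 6 [307.3°–360°] cycloidal, h=-40: θ=333.5° here. β=26.2, B=52.7. -40·(0.4972 − sin(2π·0.4972)/(2π)) = -19.7723 → s = 20.2277
θ=73.4°: R = R0 + s = 32 + 10.3832 = 42.3832
θ=225.1°: R = R0 + s = 32 + 22.1410 = 54.1410
θ=237°: R = R0 + s = 32 + 20.5683 = 52.5683
θ=333.5°: R = R0 + s = 32 + 20.2277 = 52.2277

θ=73.4°: 42.3832
θ=225.1°: 54.1410
θ=237°: 52.5683
θ=333.5°: 52.2277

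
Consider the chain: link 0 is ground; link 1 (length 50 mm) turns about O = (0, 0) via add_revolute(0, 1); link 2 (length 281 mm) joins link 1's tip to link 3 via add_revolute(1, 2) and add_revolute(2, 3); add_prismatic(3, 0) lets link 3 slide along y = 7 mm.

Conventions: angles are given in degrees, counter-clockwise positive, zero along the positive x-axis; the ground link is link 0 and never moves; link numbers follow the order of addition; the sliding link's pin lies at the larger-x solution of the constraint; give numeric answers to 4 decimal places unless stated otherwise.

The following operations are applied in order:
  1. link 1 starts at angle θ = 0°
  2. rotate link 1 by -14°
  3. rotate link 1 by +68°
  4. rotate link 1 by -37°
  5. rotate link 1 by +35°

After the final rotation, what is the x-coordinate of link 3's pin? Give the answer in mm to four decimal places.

geometry: r = 50 mm, L = 281 mm, e = 7 mm; θ starts at 0°
rotate link 1 by -14°: θ ← 0° -14° = -14°
rotate link 1 by +68°: θ ← -14° +68° = 54°
rotate link 1 by -37°: θ ← 54° -37° = 17°
rotate link 1 by +35°: θ ← 17° +35° = 52°
crank pin P = (r cos θ, r sin θ) = (30.783074, 39.400538)
h = r sin θ − e = 39.400538 − 7 = 32.400538
x = r cos θ + √(L² − h²) = 30.783074 + 279.125787 = 309.908861

309.9089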